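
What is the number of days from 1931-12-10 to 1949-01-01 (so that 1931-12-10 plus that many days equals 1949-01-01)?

Dec 10, 1931 → Dec 10, 1932: 366 days (Feb 29, 1932 is in that span).
Dec 10, 1932 → Dec 10, 1933: 365 days.
Dec 10, 1933 → Dec 10, 1934: 365 days.
Dec 10, 1934 → Dec 10, 1935: 365 days.
Dec 10, 1935 → Dec 10, 1936: 366 days (Feb 29, 1936 is in that span).
Dec 10, 1936 → Dec 10, 1937: 365 days.
Dec 10, 1937 → Dec 10, 1938: 365 days.
Dec 10, 1938 → Dec 10, 1939: 365 days.
Dec 10, 1939 → Dec 10, 1940: 366 days (Feb 29, 1940 is in that span).
Dec 10, 1940 → Dec 10, 1941: 365 days.
Dec 10, 1941 → Dec 10, 1942: 365 days.
Dec 10, 1942 → Dec 10, 1943: 365 days.
Dec 10, 1943 → Dec 10, 1944: 366 days (Feb 29, 1944 is in that span).
Dec 10, 1944 → Dec 10, 1945: 365 days.
Dec 10, 1945 → Dec 10, 1946: 365 days.
Dec 10, 1946 → Dec 10, 1947: 365 days.
Dec 10, 1947 → Jan 10, 1948: 31 days (December has 31).
Jan 10, 1948 → Feb 10, 1948: 31 days (January has 31).
Feb 10, 1948 → Mar 10, 1948: 29 days (February has 29).
Mar 10, 1948 → Apr 10, 1948: 31 days (March has 31).
Apr 10, 1948 → May 10, 1948: 30 days (April has 30).
May 10, 1948 → Jun 10, 1948: 31 days (May has 31).
Jun 10, 1948 → Jul 10, 1948: 30 days (June has 30).
Jul 10, 1948 → Aug 10, 1948: 31 days (July has 31).
Aug 10, 1948 → Sep 10, 1948: 31 days (August has 31).
Sep 10, 1948 → Oct 10, 1948: 30 days (September has 30).
Oct 10, 1948 → Nov 10, 1948: 31 days (October has 31).
Nov 10, 1948 → Dec 10, 1948: 30 days (November has 30).
Dec 10, 1948 → Jan 1, 1949: 22 days.
Total: 6232 days.

6232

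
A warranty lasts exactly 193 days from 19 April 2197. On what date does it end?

Apr has 30 days: +12 → May 1, 2197 (181 left).
May has 31 days: +31 → Jun 1, 2197 (150 left).
Jun has 30 days: +30 → Jul 1, 2197 (120 left).
Jul has 31 days: +31 → Aug 1, 2197 (89 left).
Aug has 31 days: +31 → Sep 1, 2197 (58 left).
Sep has 30 days: +30 → Oct 1, 2197 (28 left).
+28 → Oct 29, 2197.

October 29, 2197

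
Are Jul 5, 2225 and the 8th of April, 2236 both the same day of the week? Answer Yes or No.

From Jul 5, 2225 to Apr 8, 2236 is 3930 days.
3930 mod 7 = 3, so they are different weekdays.
(Jul 5, 2225 is a Tuesday; Apr 8, 2236 is a Friday.)

No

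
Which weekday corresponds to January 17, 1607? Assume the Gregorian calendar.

Wednesday

Doomsday rule: the anchor day for the 1600s is Tuesday. For year 07: 7÷12 = 0 r 7, and 7÷4 = 1, so 0+7+1 = 8.
Tuesday + 8 ≡ Wednesday — that's 1607's doomsday.
In January the doomsday date is Jan 3 (1607 is not a leap year).
Jan 17 is 14 days after Jan 3; 14 mod 7 = 0, so Wednesday + 0 = Wednesday.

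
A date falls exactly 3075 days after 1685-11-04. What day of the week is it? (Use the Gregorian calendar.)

Tuesday

First find the weekday of Nov 4, 1685. Doomsday rule: the anchor day for the 1600s is Tuesday. For year 85: 85÷12 = 7 r 1, and 1÷4 = 0, so 7+1+0 = 8.
Tuesday + 8 ≡ Wednesday — that's 1685's doomsday.
In November the doomsday date is Nov 7.
Nov 4 is 3 days before Nov 7; 3 mod 7 = 3, so Wednesday − 3 = Sunday.
3075 mod 7 = 2, so 3075 days after a Sunday is Sunday + 2 = Tuesday.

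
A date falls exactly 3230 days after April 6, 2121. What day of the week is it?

Wednesday

First find the weekday of Apr 6, 2121. Doomsday rule: the anchor day for the 2100s is Sunday. For year 21: 21÷12 = 1 r 9, and 9÷4 = 2, so 1+9+2 = 12.
Sunday + 12 ≡ Friday — that's 2121's doomsday.
In April the doomsday date is Apr 4.
Apr 6 is 2 days after Apr 4; 2 mod 7 = 2, so Friday + 2 = Sunday.
3230 mod 7 = 3, so 3230 days after a Sunday is Sunday + 3 = Wednesday.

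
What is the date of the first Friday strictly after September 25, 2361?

September 29, 2361

Sep 25, 2361 is a Monday.
From Monday to the next Friday is 4 days.
Sep 25, 2361 + 4 = Sep 29, 2361.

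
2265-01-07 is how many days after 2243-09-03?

Sep 3, 2243 → Sep 3, 2244: 366 days (Feb 29, 2244 is in that span).
Sep 3, 2244 → Sep 3, 2245: 365 days.
Sep 3, 2245 → Sep 3, 2246: 365 days.
Sep 3, 2246 → Sep 3, 2247: 365 days.
Sep 3, 2247 → Sep 3, 2248: 366 days (Feb 29, 2248 is in that span).
Sep 3, 2248 → Sep 3, 2249: 365 days.
Sep 3, 2249 → Sep 3, 2250: 365 days.
Sep 3, 2250 → Sep 3, 2251: 365 days.
Sep 3, 2251 → Sep 3, 2252: 366 days (Feb 29, 2252 is in that span).
Sep 3, 2252 → Sep 3, 2253: 365 days.
Sep 3, 2253 → Sep 3, 2254: 365 days.
Sep 3, 2254 → Sep 3, 2255: 365 days.
Sep 3, 2255 → Sep 3, 2256: 366 days (Feb 29, 2256 is in that span).
Sep 3, 2256 → Sep 3, 2257: 365 days.
Sep 3, 2257 → Sep 3, 2258: 365 days.
Sep 3, 2258 → Sep 3, 2259: 365 days.
Sep 3, 2259 → Sep 3, 2260: 366 days (Feb 29, 2260 is in that span).
Sep 3, 2260 → Sep 3, 2261: 365 days.
Sep 3, 2261 → Sep 3, 2262: 365 days.
Sep 3, 2262 → Sep 3, 2263: 365 days.
Sep 3, 2263 → Sep 3, 2264: 366 days (Feb 29, 2264 is in that span).
Sep 3, 2264 → Oct 3, 2264: 30 days (September has 30).
Oct 3, 2264 → Nov 3, 2264: 31 days (October has 31).
Nov 3, 2264 → Dec 3, 2264: 30 days (November has 30).
Dec 3, 2264 → Jan 3, 2265: 31 days (December has 31).
Jan 3, 2265 → Jan 7, 2265: 4 days.
Total: 7797 days.

7797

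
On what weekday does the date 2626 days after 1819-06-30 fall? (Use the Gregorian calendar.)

First find the weekday of Jun 30, 1819. Doomsday rule: the anchor day for the 1800s is Friday. For year 19: 19÷12 = 1 r 7, and 7÷4 = 1, so 1+7+1 = 9.
Friday + 9 ≡ Sunday — that's 1819's doomsday.
In June the doomsday date is Jun 6.
Jun 30 is 24 days after Jun 6; 24 mod 7 = 3, so Sunday + 3 = Wednesday.
2626 mod 7 = 1, so 2626 days after a Wednesday is Wednesday + 1 = Thursday.

Thursday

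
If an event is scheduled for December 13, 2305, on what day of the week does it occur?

Wednesday

Doomsday rule: the anchor day for the 2300s is Wednesday. For year 05: 5÷12 = 0 r 5, and 5÷4 = 1, so 0+5+1 = 6.
Wednesday + 6 ≡ Tuesday — that's 2305's doomsday.
In December the doomsday date is Dec 12.
Dec 13 is 1 day after Dec 12; 1 mod 7 = 1, so Tuesday + 1 = Wednesday.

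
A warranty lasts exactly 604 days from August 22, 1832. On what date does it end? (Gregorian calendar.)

+365 (one year) → Aug 22, 1833 (239 left).
Aug has 31 days: +10 → Sep 1, 1833 (229 left).
Sep has 30 days: +30 → Oct 1, 1833 (199 left).
Oct has 31 days: +31 → Nov 1, 1833 (168 left).
Nov has 30 days: +30 → Dec 1, 1833 (138 left).
Dec has 31 days: +31 → Jan 1, 1834 (107 left).
Jan has 31 days: +31 → Feb 1, 1834 (76 left).
Feb has 28 days: +28 → Mar 1, 1834 (48 left).
Mar has 31 days: +31 → Apr 1, 1834 (17 left).
+17 → Apr 18, 1834.

April 18, 1834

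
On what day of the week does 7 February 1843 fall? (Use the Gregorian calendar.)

Doomsday rule: the anchor day for the 1800s is Friday. For year 43: 43÷12 = 3 r 7, and 7÷4 = 1, so 3+7+1 = 11.
Friday + 11 ≡ Tuesday — that's 1843's doomsday.
In February the doomsday date is Feb 28 (1843 is not a leap year).
Feb 7 is 21 days before Feb 28; 21 mod 7 = 0, so Tuesday − 0 = Tuesday.

Tuesday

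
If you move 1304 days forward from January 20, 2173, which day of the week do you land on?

First find the weekday of Jan 20, 2173. Doomsday rule: the anchor day for the 2100s is Sunday. For year 73: 73÷12 = 6 r 1, and 1÷4 = 0, so 6+1+0 = 7.
Sunday + 7 ≡ Sunday — that's 2173's doomsday.
In January the doomsday date is Jan 3 (2173 is not a leap year).
Jan 20 is 17 days after Jan 3; 17 mod 7 = 3, so Sunday + 3 = Wednesday.
1304 mod 7 = 2, so 1304 days after a Wednesday is Wednesday + 2 = Friday.

Friday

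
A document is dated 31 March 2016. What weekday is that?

Thursday

Doomsday rule: the anchor day for the 2000s is Tuesday. For year 16: 16÷12 = 1 r 4, and 4÷4 = 1, so 1+4+1 = 6.
Tuesday + 6 ≡ Monday — that's 2016's doomsday.
In March the doomsday date is Mar 14.
Mar 31 is 17 days after Mar 14; 17 mod 7 = 3, so Monday + 3 = Thursday.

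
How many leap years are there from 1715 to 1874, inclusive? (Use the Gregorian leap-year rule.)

39

Multiples of 4 in [1715,1874]: 40.
Of those, multiples of 100: 1 (not leap unless ÷400).
Multiples of 400: 0.
Leap years = 40 − 1 + 0 = 39.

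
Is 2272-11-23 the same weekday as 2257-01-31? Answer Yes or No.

Yes

From Jan 31, 2257 to Nov 23, 2272 is 5775 days.
5775 mod 7 = 0, so they are the same weekday.
(Jan 31, 2257 is a Saturday; Nov 23, 2272 is a Saturday.)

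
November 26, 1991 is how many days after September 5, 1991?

Sep 5, 1991 → Oct 5, 1991: 30 days (September has 30).
Oct 5, 1991 → Nov 5, 1991: 31 days (October has 31).
Nov 5, 1991 → Nov 26, 1991: 21 days.
Total: 82 days.

82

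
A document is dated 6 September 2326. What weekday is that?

Doomsday rule: the anchor day for the 2300s is Wednesday. For year 26: 26÷12 = 2 r 2, and 2÷4 = 0, so 2+2+0 = 4.
Wednesday + 4 ≡ Sunday — that's 2326's doomsday.
In September the doomsday date is Sep 5.
Sep 6 is 1 day after Sep 5; 1 mod 7 = 1, so Sunday + 1 = Monday.

Monday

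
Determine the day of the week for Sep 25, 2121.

Thursday

Doomsday rule: the anchor day for the 2100s is Sunday. For year 21: 21÷12 = 1 r 9, and 9÷4 = 2, so 1+9+2 = 12.
Sunday + 12 ≡ Friday — that's 2121's doomsday.
In September the doomsday date is Sep 5.
Sep 25 is 20 days after Sep 5; 20 mod 7 = 6, so Friday + 6 = Thursday.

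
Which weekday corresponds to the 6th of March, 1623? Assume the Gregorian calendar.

Doomsday rule: the anchor day for the 1600s is Tuesday. For year 23: 23÷12 = 1 r 11, and 11÷4 = 2, so 1+11+2 = 14.
Tuesday + 14 ≡ Tuesday — that's 1623's doomsday.
In March the doomsday date is Mar 14.
Mar 6 is 8 days before Mar 14; 8 mod 7 = 1, so Tuesday − 1 = Monday.

Monday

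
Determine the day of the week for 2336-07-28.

Tuesday

Doomsday rule: the anchor day for the 2300s is Wednesday. For year 36: 36÷12 = 3 r 0, and 0÷4 = 0, so 3+0+0 = 3.
Wednesday + 3 ≡ Saturday — that's 2336's doomsday.
In July the doomsday date is Jul 11.
Jul 28 is 17 days after Jul 11; 17 mod 7 = 3, so Saturday + 3 = Tuesday.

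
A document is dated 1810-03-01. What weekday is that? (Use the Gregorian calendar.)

Thursday

January 1, 1810 is a Monday.
Jan 1, 1810 → Feb 1, 1810: 31 days (January has 31).
Feb 1, 1810 → Mar 1, 1810: 28 days.
Total: 59 days.
59 mod 7 = 3, so Monday + 3 = Thursday.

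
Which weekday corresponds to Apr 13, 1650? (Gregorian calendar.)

Doomsday rule: the anchor day for the 1600s is Tuesday. For year 50: 50÷12 = 4 r 2, and 2÷4 = 0, so 4+2+0 = 6.
Tuesday + 6 ≡ Monday — that's 1650's doomsday.
In April the doomsday date is Apr 4.
Apr 13 is 9 days after Apr 4; 9 mod 7 = 2, so Monday + 2 = Wednesday.

Wednesday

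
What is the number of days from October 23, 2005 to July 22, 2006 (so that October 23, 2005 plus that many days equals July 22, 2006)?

272

Oct 23, 2005 → Nov 23, 2005: 31 days (October has 31).
Nov 23, 2005 → Dec 23, 2005: 30 days (November has 30).
Dec 23, 2005 → Jan 23, 2006: 31 days (December has 31).
Jan 23, 2006 → Feb 23, 2006: 31 days (January has 31).
Feb 23, 2006 → Mar 23, 2006: 28 days (February has 28).
Mar 23, 2006 → Apr 23, 2006: 31 days (March has 31).
Apr 23, 2006 → May 23, 2006: 30 days (April has 30).
May 23, 2006 → Jun 23, 2006: 31 days (May has 31).
Jun 23, 2006 → Jul 22, 2006: 29 days.
Total: 272 days.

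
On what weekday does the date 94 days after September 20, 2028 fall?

Sep 20, 2028 is a Wednesday.
94 mod 7 = 3, so 94 days after a Wednesday is Wednesday + 3 = Saturday.

Saturday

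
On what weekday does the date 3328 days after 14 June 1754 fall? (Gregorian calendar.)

Monday

Jun 14, 1754 is a Friday.
3328 mod 7 = 3, so 3328 days after a Friday is Friday + 3 = Monday.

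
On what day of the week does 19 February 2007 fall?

Monday

Doomsday rule: the anchor day for the 2000s is Tuesday. For year 07: 7÷12 = 0 r 7, and 7÷4 = 1, so 0+7+1 = 8.
Tuesday + 8 ≡ Wednesday — that's 2007's doomsday.
In February the doomsday date is Feb 28 (2007 is not a leap year).
Feb 19 is 9 days before Feb 28; 9 mod 7 = 2, so Wednesday − 2 = Monday.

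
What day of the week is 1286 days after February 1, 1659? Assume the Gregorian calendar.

Thursday

Feb 1, 1659 is a Saturday.
1286 mod 7 = 5, so 1286 days after a Saturday is Saturday + 5 = Thursday.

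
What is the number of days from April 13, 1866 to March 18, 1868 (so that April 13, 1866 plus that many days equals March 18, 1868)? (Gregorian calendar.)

705

Apr 13, 1866 → Apr 13, 1867: 365 days.
Apr 13, 1867 → May 13, 1867: 30 days (April has 30).
May 13, 1867 → Jun 13, 1867: 31 days (May has 31).
Jun 13, 1867 → Jul 13, 1867: 30 days (June has 30).
Jul 13, 1867 → Aug 13, 1867: 31 days (July has 31).
Aug 13, 1867 → Sep 13, 1867: 31 days (August has 31).
Sep 13, 1867 → Oct 13, 1867: 30 days (September has 30).
Oct 13, 1867 → Nov 13, 1867: 31 days (October has 31).
Nov 13, 1867 → Dec 13, 1867: 30 days (November has 30).
Dec 13, 1867 → Jan 13, 1868: 31 days (December has 31).
Jan 13, 1868 → Feb 13, 1868: 31 days (January has 31).
Feb 13, 1868 → Mar 13, 1868: 29 days (February has 29).
Mar 13, 1868 → Mar 18, 1868: 5 days.
Total: 705 days.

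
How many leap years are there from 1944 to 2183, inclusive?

Multiples of 4 in [1944,2183]: 60.
Of those, multiples of 100: 2 (not leap unless ÷400).
Multiples of 400: 1.
Leap years = 60 − 2 + 1 = 59.

59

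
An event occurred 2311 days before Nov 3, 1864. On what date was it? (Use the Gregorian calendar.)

−366 (one year; includes Feb 29, 1864) → Nov 3, 1863 (1945 left).
−365 (one year) → Nov 3, 1862 (1580 left).
−365 (one year) → Nov 3, 1861 (1215 left).
−365 (one year) → Nov 3, 1860 (850 left).
−366 (one year; includes Feb 29, 1860) → Nov 3, 1859 (484 left).
−365 (one year) → Nov 3, 1858 (119 left).
−3 → Oct 31, 1858 (end of Oct, 31 days; 116 left).
−31 → Sep 30, 1858 (end of Sep, 30 days; 85 left).
−30 → Aug 31, 1858 (end of Aug, 31 days; 55 left).
−31 → Jul 31, 1858 (end of Jul, 31 days; 24 left).
−24 → Jul 7, 1858.

July 7, 1858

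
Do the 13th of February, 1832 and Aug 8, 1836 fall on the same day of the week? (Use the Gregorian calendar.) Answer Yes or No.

Yes

From Feb 13, 1832 to Aug 8, 1836 is 1638 days.
1638 mod 7 = 0, so they are the same weekday.
(Feb 13, 1832 is a Monday; Aug 8, 1836 is a Monday.)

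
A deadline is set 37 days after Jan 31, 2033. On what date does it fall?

Jan has 31 days: +1 → Feb 1, 2033 (36 left).
Feb has 28 days: +28 → Mar 1, 2033 (8 left).
+8 → Mar 9, 2033.

March 9, 2033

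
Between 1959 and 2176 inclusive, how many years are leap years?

Multiples of 4 in [1959,2176]: 55.
Of those, multiples of 100: 2 (not leap unless ÷400).
Multiples of 400: 1.
Leap years = 55 − 2 + 1 = 54.

54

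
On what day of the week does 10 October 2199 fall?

Doomsday rule: the anchor day for the 2100s is Sunday. For year 99: 99÷12 = 8 r 3, and 3÷4 = 0, so 8+3+0 = 11.
Sunday + 11 ≡ Thursday — that's 2199's doomsday.
In October the doomsday date is Oct 10.
Oct 10 is the doomsday itself: Thursday.

Thursday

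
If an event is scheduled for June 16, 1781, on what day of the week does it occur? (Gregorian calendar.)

Doomsday rule: the anchor day for the 1700s is Sunday. For year 81: 81÷12 = 6 r 9, and 9÷4 = 2, so 6+9+2 = 17.
Sunday + 17 ≡ Wednesday — that's 1781's doomsday.
In June the doomsday date is Jun 6.
Jun 16 is 10 days after Jun 6; 10 mod 7 = 3, so Wednesday + 3 = Saturday.

Saturday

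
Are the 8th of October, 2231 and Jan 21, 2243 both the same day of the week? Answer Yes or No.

From Oct 8, 2231 to Jan 21, 2243 is 4123 days.
4123 mod 7 = 0, so they are the same weekday.
(Oct 8, 2231 is a Saturday; Jan 21, 2243 is a Saturday.)

Yes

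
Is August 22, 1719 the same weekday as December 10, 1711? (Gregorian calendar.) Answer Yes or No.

From Dec 10, 1711 to Aug 22, 1719 is 2812 days.
2812 mod 7 = 5, so they are different weekdays.
(Dec 10, 1711 is a Thursday; Aug 22, 1719 is a Tuesday.)

No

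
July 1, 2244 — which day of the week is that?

Monday

Doomsday rule: the anchor day for the 2200s is Friday. For year 44: 44÷12 = 3 r 8, and 8÷4 = 2, so 3+8+2 = 13.
Friday + 13 ≡ Thursday — that's 2244's doomsday.
In July the doomsday date is Jul 11.
Jul 1 is 10 days before Jul 11; 10 mod 7 = 3, so Thursday − 3 = Monday.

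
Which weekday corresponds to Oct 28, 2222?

January 1, 2222 is a Tuesday.
Jan 1, 2222 → Feb 1, 2222: 31 days (January has 31).
Feb 1, 2222 → Mar 1, 2222: 28 days (February has 28).
Mar 1, 2222 → Apr 1, 2222: 31 days (March has 31).
Apr 1, 2222 → May 1, 2222: 30 days (April has 30).
May 1, 2222 → Jun 1, 2222: 31 days (May has 31).
Jun 1, 2222 → Jul 1, 2222: 30 days (June has 30).
Jul 1, 2222 → Aug 1, 2222: 31 days (July has 31).
Aug 1, 2222 → Sep 1, 2222: 31 days (August has 31).
Sep 1, 2222 → Oct 1, 2222: 30 days (September has 30).
Oct 1, 2222 → Oct 28, 2222: 27 days.
Total: 300 days.
300 mod 7 = 6, so Tuesday + 6 = Monday.

Monday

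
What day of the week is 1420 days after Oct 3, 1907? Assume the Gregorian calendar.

Wednesday

First find the weekday of Oct 3, 1907. Doomsday rule: the anchor day for the 1900s is Wednesday. For year 07: 7÷12 = 0 r 7, and 7÷4 = 1, so 0+7+1 = 8.
Wednesday + 8 ≡ Thursday — that's 1907's doomsday.
In October the doomsday date is Oct 10.
Oct 3 is 7 days before Oct 10; 7 mod 7 = 0, so Thursday − 0 = Thursday.
1420 mod 7 = 6, so 1420 days after a Thursday is Thursday + 6 = Wednesday.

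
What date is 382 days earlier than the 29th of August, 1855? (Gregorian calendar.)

−29 → Jul 31, 1855 (end of Jul, 31 days; 353 left).
−31 → Jun 30, 1855 (end of Jun, 30 days; 322 left).
−30 → May 31, 1855 (end of May, 31 days; 292 left).
−31 → Apr 30, 1855 (end of Apr, 30 days; 261 left).
−30 → Mar 31, 1855 (end of Mar, 31 days; 231 left).
−31 → Feb 28, 1855 (end of Feb, 28 days; 200 left).
−28 → Jan 31, 1855 (end of Jan, 31 days; 172 left).
−31 → Dec 31, 1854 (end of Dec, 31 days; 141 left).
−31 → Nov 30, 1854 (end of Nov, 30 days; 110 left).
−30 → Oct 31, 1854 (end of Oct, 31 days; 80 left).
−31 → Sep 30, 1854 (end of Sep, 30 days; 49 left).
−30 → Aug 31, 1854 (end of Aug, 31 days; 19 left).
−19 → Aug 12, 1854.

August 12, 1854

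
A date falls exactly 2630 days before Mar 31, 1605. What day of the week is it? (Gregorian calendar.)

Mar 31, 1605 is a Thursday.
2630 mod 7 = 5, so 2630 days before a Thursday is Thursday − 5 = Saturday.

Saturday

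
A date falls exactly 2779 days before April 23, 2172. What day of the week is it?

Apr 23, 2172 is a Thursday.
2779 mod 7 = 0, so 2779 days before a Thursday is Thursday − 0 = Thursday.

Thursday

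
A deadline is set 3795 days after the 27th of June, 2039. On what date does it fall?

+366 (one year; includes Feb 29, 2040) → Jun 27, 2040 (3429 left).
+365 (one year) → Jun 27, 2041 (3064 left).
+365 (one year) → Jun 27, 2042 (2699 left).
+365 (one year) → Jun 27, 2043 (2334 left).
+366 (one year; includes Feb 29, 2044) → Jun 27, 2044 (1968 left).
+365 (one year) → Jun 27, 2045 (1603 left).
+365 (one year) → Jun 27, 2046 (1238 left).
+365 (one year) → Jun 27, 2047 (873 left).
+366 (one year; includes Feb 29, 2048) → Jun 27, 2048 (507 left).
+365 (one year) → Jun 27, 2049 (142 left).
Jun has 30 days: +4 → Jul 1, 2049 (138 left).
Jul has 31 days: +31 → Aug 1, 2049 (107 left).
Aug has 31 days: +31 → Sep 1, 2049 (76 left).
Sep has 30 days: +30 → Oct 1, 2049 (46 left).
Oct has 31 days: +31 → Nov 1, 2049 (15 left).
+15 → Nov 16, 2049.

November 16, 2049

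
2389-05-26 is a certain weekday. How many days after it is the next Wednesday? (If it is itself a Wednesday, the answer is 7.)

5

May 26, 2389 is a Friday.
From Friday to the next Wednesday is 5 days.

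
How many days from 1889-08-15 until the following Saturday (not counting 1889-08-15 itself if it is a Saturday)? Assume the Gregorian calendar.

2

Aug 15, 1889 is a Thursday.
From Thursday to the next Saturday is 2 days.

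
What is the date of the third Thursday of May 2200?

May 1, 2200 is a Thursday.
The first Thursday is therefore May 1 (same day).
The third Thursday is 1 + 2×7 = May 15.

May 15, 2200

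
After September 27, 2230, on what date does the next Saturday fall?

October 2, 2230

Sep 27, 2230 is a Monday.
From Monday to the next Saturday is 5 days.
Sep 27, 2230 + 5 = Oct 2, 2230.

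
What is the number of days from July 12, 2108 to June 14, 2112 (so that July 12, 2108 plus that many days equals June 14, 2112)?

1433

Jul 12, 2108 → Jul 12, 2109: 365 days.
Jul 12, 2109 → Jul 12, 2110: 365 days.
Jul 12, 2110 → Jul 12, 2111: 365 days.
Jul 12, 2111 → Aug 12, 2111: 31 days (July has 31).
Aug 12, 2111 → Sep 12, 2111: 31 days (August has 31).
Sep 12, 2111 → Oct 12, 2111: 30 days (September has 30).
Oct 12, 2111 → Nov 12, 2111: 31 days (October has 31).
Nov 12, 2111 → Dec 12, 2111: 30 days (November has 30).
Dec 12, 2111 → Jan 12, 2112: 31 days (December has 31).
Jan 12, 2112 → Feb 12, 2112: 31 days (January has 31).
Feb 12, 2112 → Mar 12, 2112: 29 days (February has 29).
Mar 12, 2112 → Apr 12, 2112: 31 days (March has 31).
Apr 12, 2112 → May 12, 2112: 30 days (April has 30).
May 12, 2112 → Jun 12, 2112: 31 days (May has 31).
Jun 12, 2112 → Jun 14, 2112: 2 days.
Total: 1433 days.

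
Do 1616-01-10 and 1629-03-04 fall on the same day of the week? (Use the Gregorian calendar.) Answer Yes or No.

Yes

From Jan 10, 1616 to Mar 4, 1629 is 4802 days.
4802 mod 7 = 0, so they are the same weekday.
(Jan 10, 1616 is a Sunday; Mar 4, 1629 is a Sunday.)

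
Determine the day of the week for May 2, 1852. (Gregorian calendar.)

Doomsday rule: the anchor day for the 1800s is Friday. For year 52: 52÷12 = 4 r 4, and 4÷4 = 1, so 4+4+1 = 9.
Friday + 9 ≡ Sunday — that's 1852's doomsday.
In May the doomsday date is May 9.
May 2 is 7 days before May 9; 7 mod 7 = 0, so Sunday − 0 = Sunday.

Sunday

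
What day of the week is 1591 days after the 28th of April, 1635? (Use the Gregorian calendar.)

First find the weekday of Apr 28, 1635. Doomsday rule: the anchor day for the 1600s is Tuesday. For year 35: 35÷12 = 2 r 11, and 11÷4 = 2, so 2+11+2 = 15.
Tuesday + 15 ≡ Wednesday — that's 1635's doomsday.
In April the doomsday date is Apr 4.
Apr 28 is 24 days after Apr 4; 24 mod 7 = 3, so Wednesday + 3 = Saturday.
1591 mod 7 = 2, so 1591 days after a Saturday is Saturday + 2 = Monday.

Monday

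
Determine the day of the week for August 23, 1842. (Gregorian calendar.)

Doomsday rule: the anchor day for the 1800s is Friday. For year 42: 42÷12 = 3 r 6, and 6÷4 = 1, so 3+6+1 = 10.
Friday + 10 ≡ Monday — that's 1842's doomsday.
In August the doomsday date is Aug 8.
Aug 23 is 15 days after Aug 8; 15 mod 7 = 1, so Monday + 1 = Tuesday.

Tuesday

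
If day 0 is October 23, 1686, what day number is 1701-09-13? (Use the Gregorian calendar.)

5438

Oct 23, 1686 → Oct 23, 1687: 365 days.
Oct 23, 1687 → Oct 23, 1688: 366 days (Feb 29, 1688 is in that span).
Oct 23, 1688 → Oct 23, 1689: 365 days.
Oct 23, 1689 → Oct 23, 1690: 365 days.
Oct 23, 1690 → Oct 23, 1691: 365 days.
Oct 23, 1691 → Oct 23, 1692: 366 days (Feb 29, 1692 is in that span).
Oct 23, 1692 → Oct 23, 1693: 365 days.
Oct 23, 1693 → Oct 23, 1694: 365 days.
Oct 23, 1694 → Oct 23, 1695: 365 days.
Oct 23, 1695 → Oct 23, 1696: 366 days (Feb 29, 1696 is in that span).
Oct 23, 1696 → Oct 23, 1697: 365 days.
Oct 23, 1697 → Oct 23, 1698: 365 days.
Oct 23, 1698 → Oct 23, 1699: 365 days.
Oct 23, 1699 → Oct 23, 1700: 365 days.
Oct 23, 1700 → Nov 23, 1700: 31 days (October has 31).
Nov 23, 1700 → Dec 23, 1700: 30 days (November has 30).
Dec 23, 1700 → Jan 23, 1701: 31 days (December has 31).
Jan 23, 1701 → Feb 23, 1701: 31 days (January has 31).
Feb 23, 1701 → Mar 23, 1701: 28 days (February has 28).
Mar 23, 1701 → Apr 23, 1701: 31 days (March has 31).
Apr 23, 1701 → May 23, 1701: 30 days (April has 30).
May 23, 1701 → Jun 23, 1701: 31 days (May has 31).
Jun 23, 1701 → Jul 23, 1701: 30 days (June has 30).
Jul 23, 1701 → Aug 23, 1701: 31 days (July has 31).
Aug 23, 1701 → Sep 13, 1701: 21 days.
Total: 5438 days.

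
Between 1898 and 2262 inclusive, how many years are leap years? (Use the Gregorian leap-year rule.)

Multiples of 4 in [1898,2262]: 91.
Of those, multiples of 100: 4 (not leap unless ÷400).
Multiples of 400: 1.
Leap years = 91 − 4 + 1 = 88.

88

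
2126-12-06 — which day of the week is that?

Friday

Doomsday rule: the anchor day for the 2100s is Sunday. For year 26: 26÷12 = 2 r 2, and 2÷4 = 0, so 2+2+0 = 4.
Sunday + 4 ≡ Thursday — that's 2126's doomsday.
In December the doomsday date is Dec 12.
Dec 6 is 6 days before Dec 12; 6 mod 7 = 6, so Thursday − 6 = Friday.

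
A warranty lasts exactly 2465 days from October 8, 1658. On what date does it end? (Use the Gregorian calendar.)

July 8, 1665

+365 (one year) → Oct 8, 1659 (2100 left).
+366 (one year; includes Feb 29, 1660) → Oct 8, 1660 (1734 left).
+365 (one year) → Oct 8, 1661 (1369 left).
+365 (one year) → Oct 8, 1662 (1004 left).
+365 (one year) → Oct 8, 1663 (639 left).
+366 (one year; includes Feb 29, 1664) → Oct 8, 1664 (273 left).
Oct has 31 days: +24 → Nov 1, 1664 (249 left).
Nov has 30 days: +30 → Dec 1, 1664 (219 left).
Dec has 31 days: +31 → Jan 1, 1665 (188 left).
Jan has 31 days: +31 → Feb 1, 1665 (157 left).
Feb has 28 days: +28 → Mar 1, 1665 (129 left).
Mar has 31 days: +31 → Apr 1, 1665 (98 left).
Apr has 30 days: +30 → May 1, 1665 (68 left).
May has 31 days: +31 → Jun 1, 1665 (37 left).
Jun has 30 days: +30 → Jul 1, 1665 (7 left).
+7 → Jul 8, 1665.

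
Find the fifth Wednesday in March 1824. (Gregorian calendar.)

March 1, 1824 is a Monday.
The first Wednesday is therefore March 3 (2 days later).
The fifth Wednesday is 3 + 4×7 = March 31.

March 31, 1824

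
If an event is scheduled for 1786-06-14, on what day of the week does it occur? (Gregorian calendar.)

Wednesday

Doomsday rule: the anchor day for the 1700s is Sunday. For year 86: 86÷12 = 7 r 2, and 2÷4 = 0, so 7+2+0 = 9.
Sunday + 9 ≡ Tuesday — that's 1786's doomsday.
In June the doomsday date is Jun 6.
Jun 14 is 8 days after Jun 6; 8 mod 7 = 1, so Tuesday + 1 = Wednesday.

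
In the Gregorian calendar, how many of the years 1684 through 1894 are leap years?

51

Multiples of 4 in [1684,1894]: 53.
Of those, multiples of 100: 2 (not leap unless ÷400).
Multiples of 400: 0.
Leap years = 53 − 2 + 0 = 51.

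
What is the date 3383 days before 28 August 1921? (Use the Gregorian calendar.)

May 24, 1912

−365 (one year) → Aug 28, 1920 (3018 left).
−366 (one year; includes Feb 29, 1920) → Aug 28, 1919 (2652 left).
−365 (one year) → Aug 28, 1918 (2287 left).
−365 (one year) → Aug 28, 1917 (1922 left).
−365 (one year) → Aug 28, 1916 (1557 left).
−366 (one year; includes Feb 29, 1916) → Aug 28, 1915 (1191 left).
−365 (one year) → Aug 28, 1914 (826 left).
−365 (one year) → Aug 28, 1913 (461 left).
−365 (one year) → Aug 28, 1912 (96 left).
−28 → Jul 31, 1912 (end of Jul, 31 days; 68 left).
−31 → Jun 30, 1912 (end of Jun, 30 days; 37 left).
−30 → May 31, 1912 (end of May, 31 days; 7 left).
−7 → May 24, 1912.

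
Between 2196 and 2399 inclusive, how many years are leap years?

Multiples of 4 in [2196,2399]: 51.
Of those, multiples of 100: 2 (not leap unless ÷400).
Multiples of 400: 0.
Leap years = 51 − 2 + 0 = 49.

49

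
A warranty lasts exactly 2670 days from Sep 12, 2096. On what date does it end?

January 5, 2104

+365 (one year) → Sep 12, 2097 (2305 left).
+365 (one year) → Sep 12, 2098 (1940 left).
+365 (one year) → Sep 12, 2099 (1575 left).
+365 (one year) → Sep 12, 2100 (1210 left).
+365 (one year) → Sep 12, 2101 (845 left).
+365 (one year) → Sep 12, 2102 (480 left).
+365 (one year) → Sep 12, 2103 (115 left).
Sep has 30 days: +19 → Oct 1, 2103 (96 left).
Oct has 31 days: +31 → Nov 1, 2103 (65 left).
Nov has 30 days: +30 → Dec 1, 2103 (35 left).
Dec has 31 days: +31 → Jan 1, 2104 (4 left).
+4 → Jan 5, 2104.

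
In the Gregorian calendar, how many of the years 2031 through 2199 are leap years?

Multiples of 4 in [2031,2199]: 42.
Of those, multiples of 100: 1 (not leap unless ÷400).
Multiples of 400: 0.
Leap years = 42 − 1 + 0 = 41.

41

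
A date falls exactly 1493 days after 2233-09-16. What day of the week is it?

Wednesday

First find the weekday of Sep 16, 2233. Doomsday rule: the anchor day for the 2200s is Friday. For year 33: 33÷12 = 2 r 9, and 9÷4 = 2, so 2+9+2 = 13.
Friday + 13 ≡ Thursday — that's 2233's doomsday.
In September the doomsday date is Sep 5.
Sep 16 is 11 days after Sep 5; 11 mod 7 = 4, so Thursday + 4 = Monday.
1493 mod 7 = 2, so 1493 days after a Monday is Monday + 2 = Wednesday.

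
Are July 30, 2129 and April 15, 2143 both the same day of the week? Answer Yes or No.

From Jul 30, 2129 to Apr 15, 2143 is 5007 days.
5007 mod 7 = 2, so they are different weekdays.
(Jul 30, 2129 is a Saturday; Apr 15, 2143 is a Monday.)

No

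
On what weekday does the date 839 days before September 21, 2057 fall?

Saturday

Sep 21, 2057 is a Friday.
839 mod 7 = 6, so 839 days before a Friday is Friday − 6 = Saturday.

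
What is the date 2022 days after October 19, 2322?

May 2, 2328

+365 (one year) → Oct 19, 2323 (1657 left).
+366 (one year; includes Feb 29, 2324) → Oct 19, 2324 (1291 left).
+365 (one year) → Oct 19, 2325 (926 left).
+365 (one year) → Oct 19, 2326 (561 left).
+365 (one year) → Oct 19, 2327 (196 left).
Oct has 31 days: +13 → Nov 1, 2327 (183 left).
Nov has 30 days: +30 → Dec 1, 2327 (153 left).
Dec has 31 days: +31 → Jan 1, 2328 (122 left).
Jan has 31 days: +31 → Feb 1, 2328 (91 left).
Feb has 29 days: +29 → Mar 1, 2328 (62 left).
Mar has 31 days: +31 → Apr 1, 2328 (31 left).
Apr has 30 days: +30 → May 1, 2328 (1 left).
+1 → May 2, 2328.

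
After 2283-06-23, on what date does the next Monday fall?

Jun 23, 2283 is a Saturday.
From Saturday to the next Monday is 2 days.
Jun 23, 2283 + 2 = Jun 25, 2283.

June 25, 2283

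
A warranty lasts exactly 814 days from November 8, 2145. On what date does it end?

January 31, 2148

+365 (one year) → Nov 8, 2146 (449 left).
+365 (one year) → Nov 8, 2147 (84 left).
Nov has 30 days: +23 → Dec 1, 2147 (61 left).
Dec has 31 days: +31 → Jan 1, 2148 (30 left).
+30 → Jan 31, 2148.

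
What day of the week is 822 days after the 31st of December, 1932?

Dec 31, 1932 is a Saturday.
822 mod 7 = 3, so 822 days after a Saturday is Saturday + 3 = Tuesday.

Tuesday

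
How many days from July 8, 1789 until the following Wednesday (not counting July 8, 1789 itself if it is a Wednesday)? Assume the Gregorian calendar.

Jul 8, 1789 is a Wednesday.
From Wednesday to the next Wednesday is 7 days.

7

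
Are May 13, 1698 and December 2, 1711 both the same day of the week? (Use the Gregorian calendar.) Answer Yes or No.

No

From May 13, 1698 to Dec 2, 1711 is 4950 days.
4950 mod 7 = 1, so they are different weekdays.
(May 13, 1698 is a Tuesday; Dec 2, 1711 is a Wednesday.)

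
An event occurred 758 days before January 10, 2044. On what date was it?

−365 (one year) → Jan 10, 2043 (393 left).
−10 → Dec 31, 2042 (end of Dec, 31 days; 383 left).
−31 → Nov 30, 2042 (end of Nov, 30 days; 352 left).
−30 → Oct 31, 2042 (end of Oct, 31 days; 322 left).
−31 → Sep 30, 2042 (end of Sep, 30 days; 291 left).
−30 → Aug 31, 2042 (end of Aug, 31 days; 261 left).
−31 → Jul 31, 2042 (end of Jul, 31 days; 230 left).
−31 → Jun 30, 2042 (end of Jun, 30 days; 199 left).
−30 → May 31, 2042 (end of May, 31 days; 169 left).
−31 → Apr 30, 2042 (end of Apr, 30 days; 138 left).
−30 → Mar 31, 2042 (end of Mar, 31 days; 108 left).
−31 → Feb 28, 2042 (end of Feb, 28 days; 77 left).
−28 → Jan 31, 2042 (end of Jan, 31 days; 49 left).
−31 → Dec 31, 2041 (end of Dec, 31 days; 18 left).
−18 → Dec 13, 2041.

December 13, 2041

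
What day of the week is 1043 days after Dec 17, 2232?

Monday

Dec 17, 2232 is a Monday.
1043 mod 7 = 0, so 1043 days after a Monday is Monday + 0 = Monday.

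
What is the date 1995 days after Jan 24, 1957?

July 12, 1962

+365 (one year) → Jan 24, 1958 (1630 left).
+365 (one year) → Jan 24, 1959 (1265 left).
+365 (one year) → Jan 24, 1960 (900 left).
+366 (one year; includes Feb 29, 1960) → Jan 24, 1961 (534 left).
+365 (one year) → Jan 24, 1962 (169 left).
Jan has 31 days: +8 → Feb 1, 1962 (161 left).
Feb has 28 days: +28 → Mar 1, 1962 (133 left).
Mar has 31 days: +31 → Apr 1, 1962 (102 left).
Apr has 30 days: +30 → May 1, 1962 (72 left).
May has 31 days: +31 → Jun 1, 1962 (41 left).
Jun has 30 days: +30 → Jul 1, 1962 (11 left).
+11 → Jul 12, 1962.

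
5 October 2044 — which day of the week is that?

January 1, 2044 is a Friday.
Jan 1, 2044 → Feb 1, 2044: 31 days (January has 31).
Feb 1, 2044 → Mar 1, 2044: 29 days (February has 29).
Mar 1, 2044 → Apr 1, 2044: 31 days (March has 31).
Apr 1, 2044 → May 1, 2044: 30 days (April has 30).
May 1, 2044 → Jun 1, 2044: 31 days (May has 31).
Jun 1, 2044 → Jul 1, 2044: 30 days (June has 30).
Jul 1, 2044 → Aug 1, 2044: 31 days (July has 31).
Aug 1, 2044 → Sep 1, 2044: 31 days (August has 31).
Sep 1, 2044 → Oct 1, 2044: 30 days (September has 30).
Oct 1, 2044 → Oct 5, 2044: 4 days.
Total: 278 days.
278 mod 7 = 5, so Friday + 5 = Wednesday.

Wednesday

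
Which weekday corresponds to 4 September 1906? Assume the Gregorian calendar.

Doomsday rule: the anchor day for the 1900s is Wednesday. For year 06: 6÷12 = 0 r 6, and 6÷4 = 1, so 0+6+1 = 7.
Wednesday + 7 ≡ Wednesday — that's 1906's doomsday.
In September the doomsday date is Sep 5.
Sep 4 is 1 day before Sep 5; 1 mod 7 = 1, so Wednesday − 1 = Tuesday.

Tuesday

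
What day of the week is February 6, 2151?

Saturday

January 1, 2151 is a Friday.
Jan 1, 2151 → Feb 1, 2151: 31 days (January has 31).
Feb 1, 2151 → Feb 6, 2151: 5 days.
Total: 36 days.
36 mod 7 = 1, so Friday + 1 = Saturday.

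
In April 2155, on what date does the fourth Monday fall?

April 1, 2155 is a Tuesday.
The first Monday is therefore April 7 (6 days later).
The fourth Monday is 7 + 3×7 = April 28.

April 28, 2155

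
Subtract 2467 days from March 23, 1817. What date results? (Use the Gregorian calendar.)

June 21, 1810

−365 (one year) → Mar 23, 1816 (2102 left).
−366 (one year; includes Feb 29, 1816) → Mar 23, 1815 (1736 left).
−365 (one year) → Mar 23, 1814 (1371 left).
−365 (one year) → Mar 23, 1813 (1006 left).
−365 (one year) → Mar 23, 1812 (641 left).
−366 (one year; includes Feb 29, 1812) → Mar 23, 1811 (275 left).
−23 → Feb 28, 1811 (end of Feb, 28 days; 252 left).
−28 → Jan 31, 1811 (end of Jan, 31 days; 224 left).
−31 → Dec 31, 1810 (end of Dec, 31 days; 193 left).
−31 → Nov 30, 1810 (end of Nov, 30 days; 162 left).
−30 → Oct 31, 1810 (end of Oct, 31 days; 132 left).
−31 → Sep 30, 1810 (end of Sep, 30 days; 101 left).
−30 → Aug 31, 1810 (end of Aug, 31 days; 71 left).
−31 → Jul 31, 1810 (end of Jul, 31 days; 40 left).
−31 → Jun 30, 1810 (end of Jun, 30 days; 9 left).
−9 → Jun 21, 1810.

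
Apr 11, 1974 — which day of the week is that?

Thursday

Doomsday rule: the anchor day for the 1900s is Wednesday. For year 74: 74÷12 = 6 r 2, and 2÷4 = 0, so 6+2+0 = 8.
Wednesday + 8 ≡ Thursday — that's 1974's doomsday.
In April the doomsday date is Apr 4.
Apr 11 is 7 days after Apr 4; 7 mod 7 = 0, so Thursday + 0 = Thursday.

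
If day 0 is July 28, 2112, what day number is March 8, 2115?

953

Jul 28, 2112 → Jul 28, 2113: 365 days.
Jul 28, 2113 → Jul 28, 2114: 365 days.
Jul 28, 2114 → Aug 28, 2114: 31 days (July has 31).
Aug 28, 2114 → Sep 28, 2114: 31 days (August has 31).
Sep 28, 2114 → Oct 28, 2114: 30 days (September has 30).
Oct 28, 2114 → Nov 28, 2114: 31 days (October has 31).
Nov 28, 2114 → Dec 28, 2114: 30 days (November has 30).
Dec 28, 2114 → Jan 28, 2115: 31 days (December has 31).
Jan 28, 2115 → Feb 28, 2115: 31 days (January has 31).
Feb 28, 2115 → Mar 8, 2115: 8 days.
Total: 953 days.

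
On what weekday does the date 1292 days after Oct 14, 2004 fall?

First find the weekday of Oct 14, 2004. Doomsday rule: the anchor day for the 2000s is Tuesday. For year 04: 4÷12 = 0 r 4, and 4÷4 = 1, so 0+4+1 = 5.
Tuesday + 5 ≡ Sunday — that's 2004's doomsday.
In October the doomsday date is Oct 10.
Oct 14 is 4 days after Oct 10; 4 mod 7 = 4, so Sunday + 4 = Thursday.
1292 mod 7 = 4, so 1292 days after a Thursday is Thursday + 4 = Monday.

Monday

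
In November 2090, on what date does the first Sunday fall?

November 5, 2090

November 1, 2090 is a Wednesday.
The first Sunday is therefore November 5 (4 days later).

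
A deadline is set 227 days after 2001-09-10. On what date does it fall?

Sep has 30 days: +21 → Oct 1, 2001 (206 left).
Oct has 31 days: +31 → Nov 1, 2001 (175 left).
Nov has 30 days: +30 → Dec 1, 2001 (145 left).
Dec has 31 days: +31 → Jan 1, 2002 (114 left).
Jan has 31 days: +31 → Feb 1, 2002 (83 left).
Feb has 28 days: +28 → Mar 1, 2002 (55 left).
Mar has 31 days: +31 → Apr 1, 2002 (24 left).
+24 → Apr 25, 2002.

April 25, 2002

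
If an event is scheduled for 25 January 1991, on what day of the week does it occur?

Doomsday rule: the anchor day for the 1900s is Wednesday. For year 91: 91÷12 = 7 r 7, and 7÷4 = 1, so 7+7+1 = 15.
Wednesday + 15 ≡ Thursday — that's 1991's doomsday.
In January the doomsday date is Jan 3 (1991 is not a leap year).
Jan 25 is 22 days after Jan 3; 22 mod 7 = 1, so Thursday + 1 = Friday.

Friday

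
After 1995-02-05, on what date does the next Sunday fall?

February 12, 1995

Feb 5, 1995 is a Sunday.
From Sunday to the next Sunday is 7 days.
Feb 5, 1995 + 7 = Feb 12, 1995.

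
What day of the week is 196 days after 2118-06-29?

First find the weekday of Jun 29, 2118. Doomsday rule: the anchor day for the 2100s is Sunday. For year 18: 18÷12 = 1 r 6, and 6÷4 = 1, so 1+6+1 = 8.
Sunday + 8 ≡ Monday — that's 2118's doomsday.
In June the doomsday date is Jun 6.
Jun 29 is 23 days after Jun 6; 23 mod 7 = 2, so Monday + 2 = Wednesday.
196 mod 7 = 0, so 196 days after a Wednesday is Wednesday + 0 = Wednesday.

Wednesday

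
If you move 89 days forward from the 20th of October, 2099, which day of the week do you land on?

First find the weekday of Oct 20, 2099. Doomsday rule: the anchor day for the 2000s is Tuesday. For year 99: 99÷12 = 8 r 3, and 3÷4 = 0, so 8+3+0 = 11.
Tuesday + 11 ≡ Saturday — that's 2099's doomsday.
In October the doomsday date is Oct 10.
Oct 20 is 10 days after Oct 10; 10 mod 7 = 3, so Saturday + 3 = Tuesday.
89 mod 7 = 5, so 89 days after a Tuesday is Tuesday + 5 = Sunday.

Sunday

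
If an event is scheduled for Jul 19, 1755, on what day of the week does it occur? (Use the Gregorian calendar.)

Saturday

Doomsday rule: the anchor day for the 1700s is Sunday. For year 55: 55÷12 = 4 r 7, and 7÷4 = 1, so 4+7+1 = 12.
Sunday + 12 ≡ Friday — that's 1755's doomsday.
In July the doomsday date is Jul 11.
Jul 19 is 8 days after Jul 11; 8 mod 7 = 1, so Friday + 1 = Saturday.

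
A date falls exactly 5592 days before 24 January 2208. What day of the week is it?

First find the weekday of Jan 24, 2208. Doomsday rule: the anchor day for the 2200s is Friday. For year 08: 8÷12 = 0 r 8, and 8÷4 = 2, so 0+8+2 = 10.
Friday + 10 ≡ Monday — that's 2208's doomsday.
In January the doomsday date is Jan 4 (2208 is a leap year (divisible by 4)).
Jan 24 is 20 days after Jan 4; 20 mod 7 = 6, so Monday + 6 = Sunday.
5592 mod 7 = 6, so 5592 days before a Sunday is Sunday − 6 = Monday.

Monday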